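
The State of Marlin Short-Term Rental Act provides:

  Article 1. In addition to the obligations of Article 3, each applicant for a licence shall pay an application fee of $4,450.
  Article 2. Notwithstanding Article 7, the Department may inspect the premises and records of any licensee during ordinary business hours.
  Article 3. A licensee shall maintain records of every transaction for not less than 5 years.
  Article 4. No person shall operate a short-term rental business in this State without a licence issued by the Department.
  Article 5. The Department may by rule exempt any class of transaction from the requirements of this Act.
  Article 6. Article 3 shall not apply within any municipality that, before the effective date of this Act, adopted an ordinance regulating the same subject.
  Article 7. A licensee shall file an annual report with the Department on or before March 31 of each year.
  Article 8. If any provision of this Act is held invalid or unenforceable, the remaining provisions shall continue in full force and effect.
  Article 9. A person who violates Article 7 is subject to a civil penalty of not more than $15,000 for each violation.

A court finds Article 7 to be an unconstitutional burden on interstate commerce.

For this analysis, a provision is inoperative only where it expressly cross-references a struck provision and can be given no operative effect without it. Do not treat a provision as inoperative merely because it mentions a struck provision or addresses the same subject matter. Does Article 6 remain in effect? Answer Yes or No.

Article 7 is struck. Article 9 merely fixes the civil penalty for violating Article 7; with Article 7 gone it has nothing to operate on and falls away. Article 2 mentions Article 7 but its own obligation stands independently of Article 7, so Article 2 is not affected. Under the severability clause in Article 8, the remaining provisions continue in force. That leaves Article 1, Article 2, Article 3, Article 4, Article 5, Article 6, and Article 8 in effect. Article 6 is among the surviving provisions, so the answer is yes.

Yes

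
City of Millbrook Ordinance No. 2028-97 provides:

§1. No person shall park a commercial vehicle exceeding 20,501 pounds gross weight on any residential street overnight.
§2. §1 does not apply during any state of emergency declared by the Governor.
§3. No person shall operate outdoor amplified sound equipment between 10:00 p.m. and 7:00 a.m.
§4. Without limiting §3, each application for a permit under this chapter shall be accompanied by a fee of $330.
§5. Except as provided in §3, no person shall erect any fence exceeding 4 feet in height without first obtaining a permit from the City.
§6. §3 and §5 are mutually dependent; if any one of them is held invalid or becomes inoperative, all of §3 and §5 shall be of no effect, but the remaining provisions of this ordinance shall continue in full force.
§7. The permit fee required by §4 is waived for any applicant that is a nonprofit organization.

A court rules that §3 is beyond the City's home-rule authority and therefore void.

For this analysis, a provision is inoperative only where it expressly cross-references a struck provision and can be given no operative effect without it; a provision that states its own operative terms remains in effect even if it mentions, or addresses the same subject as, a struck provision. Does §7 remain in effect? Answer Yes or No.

Yes

§3 is struck. §4 mentions §3 but its own obligation stands independently of §3, so §4 is not affected. Nothing else in the ordinance is defined by reference to §3. §6 declares §3 and §5 mutually dependent; since one of them has fallen, all of them are of no effect. That brings down §5 as well. The remainder continues in force under §6. That leaves §1, §2, §4, §6, and §7 in effect. §7 is among the surviving provisions, so the answer is yes.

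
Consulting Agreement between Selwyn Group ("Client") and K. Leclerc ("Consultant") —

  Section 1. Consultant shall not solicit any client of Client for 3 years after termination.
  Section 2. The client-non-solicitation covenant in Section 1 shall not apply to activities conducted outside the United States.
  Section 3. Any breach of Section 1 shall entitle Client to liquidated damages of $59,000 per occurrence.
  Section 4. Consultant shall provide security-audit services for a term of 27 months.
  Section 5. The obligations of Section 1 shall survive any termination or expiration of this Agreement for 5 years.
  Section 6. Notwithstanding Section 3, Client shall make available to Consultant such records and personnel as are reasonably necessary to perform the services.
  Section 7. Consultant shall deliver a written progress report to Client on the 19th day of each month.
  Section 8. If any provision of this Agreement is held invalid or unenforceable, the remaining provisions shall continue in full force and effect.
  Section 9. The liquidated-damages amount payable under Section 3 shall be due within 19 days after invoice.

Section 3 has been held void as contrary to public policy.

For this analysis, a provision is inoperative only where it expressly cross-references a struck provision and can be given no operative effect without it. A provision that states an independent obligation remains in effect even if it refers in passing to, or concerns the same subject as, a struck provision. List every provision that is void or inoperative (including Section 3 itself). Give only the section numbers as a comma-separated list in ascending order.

3, 9

Section 3 is struck. The whole of Section 9 is the payment deadline for the liquidated-damages amount, defined by reference to Section 3, so Section 9 cannot stand once Section 3 is removed. Although Section 6 refers to Section 3, its operative terms do not depend on Section 3, so it remains in effect. Section 8 is a severability clause and preserves every provision that can still be given independent effect. Section 1, Section 2, Section 4, Section 5, Section 6, Section 7, and Section 8 remain in effect.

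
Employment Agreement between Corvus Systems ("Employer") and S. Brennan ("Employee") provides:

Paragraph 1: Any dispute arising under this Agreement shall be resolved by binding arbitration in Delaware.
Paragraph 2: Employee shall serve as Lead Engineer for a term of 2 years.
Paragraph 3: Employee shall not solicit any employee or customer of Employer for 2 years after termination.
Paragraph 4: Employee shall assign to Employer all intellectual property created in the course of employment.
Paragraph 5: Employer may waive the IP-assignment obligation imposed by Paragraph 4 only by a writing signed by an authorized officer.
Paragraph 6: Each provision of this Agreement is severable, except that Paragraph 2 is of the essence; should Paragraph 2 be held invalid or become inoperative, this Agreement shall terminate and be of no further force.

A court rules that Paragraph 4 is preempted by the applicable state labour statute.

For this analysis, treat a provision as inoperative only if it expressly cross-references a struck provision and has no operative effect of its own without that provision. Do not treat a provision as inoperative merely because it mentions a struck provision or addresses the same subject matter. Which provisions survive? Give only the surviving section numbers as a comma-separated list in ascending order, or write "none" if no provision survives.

Paragraph 4 is struck. Paragraph 5 has no operative effect of its own apart from Paragraph 4 and is therefore inoperative. Paragraph 6 makes Paragraph 2 an essential term, but Paragraph 2 is unaffected, so the severability proviso in Paragraph 6 preserves the remaining provisions. The provisions still in force are Paragraph 1, Paragraph 2, Paragraph 3, and Paragraph 6.

1, 2, 3, 6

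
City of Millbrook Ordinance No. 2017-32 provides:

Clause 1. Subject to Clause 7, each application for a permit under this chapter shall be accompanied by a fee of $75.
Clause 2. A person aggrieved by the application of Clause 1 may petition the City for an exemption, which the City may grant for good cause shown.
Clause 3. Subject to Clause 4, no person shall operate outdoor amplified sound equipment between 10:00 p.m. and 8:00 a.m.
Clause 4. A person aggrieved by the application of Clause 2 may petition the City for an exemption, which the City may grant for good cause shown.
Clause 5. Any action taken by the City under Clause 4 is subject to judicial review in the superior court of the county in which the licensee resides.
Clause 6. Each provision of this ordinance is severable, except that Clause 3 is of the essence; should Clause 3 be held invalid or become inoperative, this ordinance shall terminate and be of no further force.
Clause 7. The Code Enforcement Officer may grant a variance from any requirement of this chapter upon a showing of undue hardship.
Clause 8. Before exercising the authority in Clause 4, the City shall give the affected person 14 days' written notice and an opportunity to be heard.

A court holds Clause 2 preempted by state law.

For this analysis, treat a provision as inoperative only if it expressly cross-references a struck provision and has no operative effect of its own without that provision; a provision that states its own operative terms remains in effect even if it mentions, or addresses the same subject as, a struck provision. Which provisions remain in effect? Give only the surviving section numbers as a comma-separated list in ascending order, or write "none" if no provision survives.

Clause 2 is struck. The only function of Clause 4 is the exemption procedure for Clause 2, so it cannot stand once Clause 2 is removed. The only function of Clause 5 is the judicial-review right for Clause 4, so it cannot stand once Clause 4 is removed. Clause 8 merely fixes the notice-and-hearing requirement for Clause 4; with Clause 4 gone it has nothing to operate on and falls away. Although Clause 3 refers to Clause 4, its operative terms do not depend on Clause 4, so it remains in effect. Clause 6 makes Clause 3 an essential term, but Clause 3 is unaffected, so the severability proviso in Clause 6 preserves the remaining provisions. That leaves Clause 1, Clause 3, Clause 6, and Clause 7 in effect.

1, 3, 6, 7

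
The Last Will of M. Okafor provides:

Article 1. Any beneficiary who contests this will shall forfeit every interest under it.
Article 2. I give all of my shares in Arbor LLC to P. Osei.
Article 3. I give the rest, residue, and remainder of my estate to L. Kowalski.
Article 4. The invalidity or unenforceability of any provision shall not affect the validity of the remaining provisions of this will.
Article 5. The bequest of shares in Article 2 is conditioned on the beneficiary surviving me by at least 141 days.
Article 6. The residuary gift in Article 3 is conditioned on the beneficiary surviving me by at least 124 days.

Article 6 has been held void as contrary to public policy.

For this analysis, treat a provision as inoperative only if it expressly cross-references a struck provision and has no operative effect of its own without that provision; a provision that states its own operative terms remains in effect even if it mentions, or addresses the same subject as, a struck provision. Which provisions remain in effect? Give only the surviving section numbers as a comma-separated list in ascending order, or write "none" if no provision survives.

1, 2, 3, 4, 5

Article 6 is struck. Nothing else in the will is defined by reference to Article 6. Article 4 is a severability clause and preserves every provision that can still be given independent effect. That leaves Article 1, Article 2, Article 3, Article 4, and Article 5 in effect.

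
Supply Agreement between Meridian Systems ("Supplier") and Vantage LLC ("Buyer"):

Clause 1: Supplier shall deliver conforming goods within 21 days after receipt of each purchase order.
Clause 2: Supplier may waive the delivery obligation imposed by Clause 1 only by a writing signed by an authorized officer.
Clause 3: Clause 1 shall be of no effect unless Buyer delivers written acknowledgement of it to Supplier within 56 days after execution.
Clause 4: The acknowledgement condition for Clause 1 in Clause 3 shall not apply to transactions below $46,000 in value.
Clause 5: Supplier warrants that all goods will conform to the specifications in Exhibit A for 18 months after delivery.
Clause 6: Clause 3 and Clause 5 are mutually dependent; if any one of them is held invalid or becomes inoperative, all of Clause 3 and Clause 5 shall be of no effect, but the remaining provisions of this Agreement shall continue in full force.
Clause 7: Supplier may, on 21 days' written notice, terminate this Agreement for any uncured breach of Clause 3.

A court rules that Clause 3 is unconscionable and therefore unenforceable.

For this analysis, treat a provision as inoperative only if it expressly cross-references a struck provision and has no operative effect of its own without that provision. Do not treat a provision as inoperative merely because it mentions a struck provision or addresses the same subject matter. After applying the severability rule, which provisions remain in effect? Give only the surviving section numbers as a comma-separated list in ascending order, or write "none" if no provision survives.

Clause 3 is struck. Clause 4 has no operative effect of its own apart from Clause 3 and is therefore inoperative. The only function of Clause 7 is the termination right for breach of Clause 3, so it cannot stand once Clause 3 is removed. Clause 6 declares Clause 3 and Clause 5 mutually dependent; since one of them has fallen, all of them are of no effect. That brings down Clause 5 as well. The remainder continues in force under Clause 6. Clause 1, Clause 2, and Clause 6 remain in effect.

1, 2, 6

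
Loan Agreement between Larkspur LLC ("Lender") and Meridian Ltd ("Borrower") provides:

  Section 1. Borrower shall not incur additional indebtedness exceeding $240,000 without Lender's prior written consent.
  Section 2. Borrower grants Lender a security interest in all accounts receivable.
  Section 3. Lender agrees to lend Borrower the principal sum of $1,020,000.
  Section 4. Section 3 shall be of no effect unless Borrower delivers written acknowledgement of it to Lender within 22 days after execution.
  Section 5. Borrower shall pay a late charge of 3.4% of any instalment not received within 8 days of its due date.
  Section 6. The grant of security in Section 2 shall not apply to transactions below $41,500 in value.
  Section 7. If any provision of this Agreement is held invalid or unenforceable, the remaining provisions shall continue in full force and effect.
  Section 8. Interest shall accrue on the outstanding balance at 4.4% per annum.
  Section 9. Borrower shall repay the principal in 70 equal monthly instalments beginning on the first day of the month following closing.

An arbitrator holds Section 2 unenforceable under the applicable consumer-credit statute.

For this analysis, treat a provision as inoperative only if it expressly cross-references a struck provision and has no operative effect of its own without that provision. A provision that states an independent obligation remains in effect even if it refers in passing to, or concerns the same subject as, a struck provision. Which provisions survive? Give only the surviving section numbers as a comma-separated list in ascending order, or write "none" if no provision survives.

Section 2 is struck. Section 6 operates only by reference to Section 2, so it falls with Section 2. Under the severability clause in Section 7, the remaining provisions continue in force. Section 1, Section 3, Section 4, Section 5, Section 7, Section 8, and Section 9 remain in effect.

1, 3, 4, 5, 7, 8, 9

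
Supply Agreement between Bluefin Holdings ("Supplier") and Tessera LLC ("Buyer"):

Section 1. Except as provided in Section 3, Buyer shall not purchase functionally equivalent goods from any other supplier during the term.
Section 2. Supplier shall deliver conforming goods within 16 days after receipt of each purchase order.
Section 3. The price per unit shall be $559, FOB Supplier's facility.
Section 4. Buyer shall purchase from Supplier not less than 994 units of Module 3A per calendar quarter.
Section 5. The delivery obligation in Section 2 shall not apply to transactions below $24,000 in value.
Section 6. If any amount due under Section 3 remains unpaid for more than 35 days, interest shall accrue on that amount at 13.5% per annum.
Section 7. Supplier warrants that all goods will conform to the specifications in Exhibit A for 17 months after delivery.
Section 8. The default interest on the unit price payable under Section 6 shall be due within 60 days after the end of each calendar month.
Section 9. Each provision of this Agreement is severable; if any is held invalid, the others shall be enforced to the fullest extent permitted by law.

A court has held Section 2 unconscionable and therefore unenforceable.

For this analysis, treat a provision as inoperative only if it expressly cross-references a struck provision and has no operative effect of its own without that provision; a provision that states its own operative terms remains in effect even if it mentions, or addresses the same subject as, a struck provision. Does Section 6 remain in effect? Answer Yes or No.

Yes

Section 2 is struck. Section 5 operates only by reference to Section 2, so it falls with Section 2. Section 9 is a severability clause and preserves every provision that can still be given independent effect. Section 1, Section 3, Section 4, Section 6, Section 7, Section 8, and Section 9 remain in effect. Section 6 is among the surviving provisions, so the answer is yes.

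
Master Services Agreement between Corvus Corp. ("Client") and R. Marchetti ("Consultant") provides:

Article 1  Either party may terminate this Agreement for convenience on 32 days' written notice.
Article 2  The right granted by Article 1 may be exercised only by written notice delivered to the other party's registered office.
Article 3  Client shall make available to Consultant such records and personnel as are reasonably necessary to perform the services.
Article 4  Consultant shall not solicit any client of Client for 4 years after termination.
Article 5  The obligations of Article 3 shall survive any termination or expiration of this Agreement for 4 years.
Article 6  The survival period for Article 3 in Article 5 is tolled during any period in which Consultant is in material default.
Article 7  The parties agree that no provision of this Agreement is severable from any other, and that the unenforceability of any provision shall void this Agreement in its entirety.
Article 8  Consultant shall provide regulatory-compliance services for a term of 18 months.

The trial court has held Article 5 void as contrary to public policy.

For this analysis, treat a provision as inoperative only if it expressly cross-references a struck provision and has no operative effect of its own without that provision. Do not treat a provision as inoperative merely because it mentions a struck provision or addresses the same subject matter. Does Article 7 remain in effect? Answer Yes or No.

No

Article 5 is struck. The whole of Article 6 is the tolling of the survival period for Article 3, defined by reference to Article 5, so Article 6 cannot stand once Article 5 is removed. Article 7 provides that the Agreement is not severable, so the invalidity of any one provision voids the entire Agreement. No provision of the Agreement survives. Article 7 is among the inoperative provisions, so the answer is no.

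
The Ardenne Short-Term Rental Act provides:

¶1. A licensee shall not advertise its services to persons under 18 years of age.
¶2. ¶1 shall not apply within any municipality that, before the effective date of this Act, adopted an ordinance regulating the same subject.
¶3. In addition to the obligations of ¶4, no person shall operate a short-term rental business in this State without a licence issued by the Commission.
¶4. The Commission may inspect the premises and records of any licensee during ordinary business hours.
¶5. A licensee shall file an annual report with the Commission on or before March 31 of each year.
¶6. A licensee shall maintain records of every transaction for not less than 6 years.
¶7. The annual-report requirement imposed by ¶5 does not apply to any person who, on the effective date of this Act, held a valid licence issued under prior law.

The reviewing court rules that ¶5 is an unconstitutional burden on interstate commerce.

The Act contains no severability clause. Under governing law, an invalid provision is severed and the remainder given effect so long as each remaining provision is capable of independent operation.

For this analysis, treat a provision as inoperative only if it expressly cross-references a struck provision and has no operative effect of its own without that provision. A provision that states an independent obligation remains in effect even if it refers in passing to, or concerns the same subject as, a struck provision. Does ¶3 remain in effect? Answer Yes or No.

Yes

¶5 is struck. ¶7 has no operative effect of its own apart from ¶5 and is therefore inoperative. With no severability clause, the stated default rule severs what cannot stand and enforces each remaining provision that can operate on its own. ¶1, ¶2, ¶3, ¶4, and ¶6 remain in effect. ¶3 is among the surviving provisions, so the answer is yes.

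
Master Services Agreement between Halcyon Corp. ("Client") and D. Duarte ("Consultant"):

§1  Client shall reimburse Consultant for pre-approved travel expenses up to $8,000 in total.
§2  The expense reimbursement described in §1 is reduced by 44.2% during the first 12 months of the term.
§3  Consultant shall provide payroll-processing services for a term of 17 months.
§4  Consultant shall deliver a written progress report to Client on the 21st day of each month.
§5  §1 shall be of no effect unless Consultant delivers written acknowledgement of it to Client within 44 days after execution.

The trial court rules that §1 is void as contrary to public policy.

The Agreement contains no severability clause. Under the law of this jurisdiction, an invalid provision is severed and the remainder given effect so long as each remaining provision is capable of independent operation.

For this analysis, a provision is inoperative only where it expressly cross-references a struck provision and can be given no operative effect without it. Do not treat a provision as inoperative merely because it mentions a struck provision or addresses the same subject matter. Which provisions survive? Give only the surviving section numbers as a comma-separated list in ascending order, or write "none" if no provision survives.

§1 is struck. §2 has no operative effect of its own apart from §1 and is therefore inoperative. §5 operates only by reference to §1, so it falls with §1. Under the stated default rule, only provisions that cannot operate independently fall away; the rest are enforced. The provisions still in force are §3 and §4.

3, 4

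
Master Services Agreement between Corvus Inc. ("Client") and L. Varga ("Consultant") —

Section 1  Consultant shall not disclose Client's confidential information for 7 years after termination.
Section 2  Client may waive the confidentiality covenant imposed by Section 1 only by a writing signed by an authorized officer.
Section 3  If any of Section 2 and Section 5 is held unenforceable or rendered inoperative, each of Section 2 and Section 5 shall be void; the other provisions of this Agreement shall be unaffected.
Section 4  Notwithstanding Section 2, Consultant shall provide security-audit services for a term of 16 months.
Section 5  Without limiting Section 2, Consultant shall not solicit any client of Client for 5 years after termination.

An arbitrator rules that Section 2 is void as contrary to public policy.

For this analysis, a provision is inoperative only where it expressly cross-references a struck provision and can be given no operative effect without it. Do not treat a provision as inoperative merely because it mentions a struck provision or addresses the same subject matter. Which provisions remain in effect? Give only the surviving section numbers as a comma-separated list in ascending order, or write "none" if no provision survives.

Section 2 is struck. Although Section 4 refers to Section 2, its operative terms do not depend on Section 2, so it remains in effect. No other provision's operative terms depend on Section 2. Section 3 declares Section 2 and Section 5 mutually dependent; since one of them has fallen, all of them are of no effect. That brings down Section 5 as well. The remainder continues in force under Section 3. Section 1, Section 3, and Section 4 remain in effect.

1, 3, 4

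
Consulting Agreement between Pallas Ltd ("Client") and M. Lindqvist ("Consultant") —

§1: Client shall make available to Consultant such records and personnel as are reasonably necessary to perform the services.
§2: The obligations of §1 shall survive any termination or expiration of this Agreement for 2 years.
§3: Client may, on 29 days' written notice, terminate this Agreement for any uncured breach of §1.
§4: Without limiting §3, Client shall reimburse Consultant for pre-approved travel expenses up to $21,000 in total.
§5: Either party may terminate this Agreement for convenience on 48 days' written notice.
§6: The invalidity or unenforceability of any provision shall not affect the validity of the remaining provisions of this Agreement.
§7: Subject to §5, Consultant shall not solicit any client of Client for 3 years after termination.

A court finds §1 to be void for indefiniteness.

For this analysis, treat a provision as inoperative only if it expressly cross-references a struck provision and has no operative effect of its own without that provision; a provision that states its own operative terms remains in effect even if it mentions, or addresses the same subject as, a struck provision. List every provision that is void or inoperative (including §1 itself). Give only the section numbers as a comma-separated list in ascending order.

1, 2, 3

§1 is struck. The only function of §2 is the survival period for §1, so it cannot stand once §1 is removed. §3 operates only by reference to §1, so it falls with §1. §4 mentions §3 but its own obligation stands independently of §3, so §4 is not affected. §6 is a severability clause and preserves every provision that can still be given independent effect. The provisions still in force are §4, §5, §6, and §7.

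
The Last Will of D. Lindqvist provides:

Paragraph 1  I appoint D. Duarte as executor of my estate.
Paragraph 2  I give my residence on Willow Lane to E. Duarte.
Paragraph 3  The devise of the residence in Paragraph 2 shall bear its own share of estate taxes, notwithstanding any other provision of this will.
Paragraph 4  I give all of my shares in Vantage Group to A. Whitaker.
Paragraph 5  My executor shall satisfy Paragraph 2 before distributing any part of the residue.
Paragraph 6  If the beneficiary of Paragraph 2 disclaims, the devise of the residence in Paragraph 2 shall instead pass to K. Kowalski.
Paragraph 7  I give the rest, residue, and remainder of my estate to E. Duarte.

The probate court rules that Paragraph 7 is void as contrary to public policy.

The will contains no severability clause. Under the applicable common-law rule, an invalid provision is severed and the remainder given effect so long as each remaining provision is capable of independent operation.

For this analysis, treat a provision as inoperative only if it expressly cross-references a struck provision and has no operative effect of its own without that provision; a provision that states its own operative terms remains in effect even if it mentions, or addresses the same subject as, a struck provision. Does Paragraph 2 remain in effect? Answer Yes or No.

Yes

Paragraph 7 is struck. Nothing else in the will is defined by reference to Paragraph 7. With no severability clause, the stated default rule severs what cannot stand and enforces each remaining provision that can operate on its own. The provisions still in force are Paragraph 1, Paragraph 2, Paragraph 3, Paragraph 4, Paragraph 5, and Paragraph 6. Paragraph 2 is among the surviving provisions, so the answer is yes.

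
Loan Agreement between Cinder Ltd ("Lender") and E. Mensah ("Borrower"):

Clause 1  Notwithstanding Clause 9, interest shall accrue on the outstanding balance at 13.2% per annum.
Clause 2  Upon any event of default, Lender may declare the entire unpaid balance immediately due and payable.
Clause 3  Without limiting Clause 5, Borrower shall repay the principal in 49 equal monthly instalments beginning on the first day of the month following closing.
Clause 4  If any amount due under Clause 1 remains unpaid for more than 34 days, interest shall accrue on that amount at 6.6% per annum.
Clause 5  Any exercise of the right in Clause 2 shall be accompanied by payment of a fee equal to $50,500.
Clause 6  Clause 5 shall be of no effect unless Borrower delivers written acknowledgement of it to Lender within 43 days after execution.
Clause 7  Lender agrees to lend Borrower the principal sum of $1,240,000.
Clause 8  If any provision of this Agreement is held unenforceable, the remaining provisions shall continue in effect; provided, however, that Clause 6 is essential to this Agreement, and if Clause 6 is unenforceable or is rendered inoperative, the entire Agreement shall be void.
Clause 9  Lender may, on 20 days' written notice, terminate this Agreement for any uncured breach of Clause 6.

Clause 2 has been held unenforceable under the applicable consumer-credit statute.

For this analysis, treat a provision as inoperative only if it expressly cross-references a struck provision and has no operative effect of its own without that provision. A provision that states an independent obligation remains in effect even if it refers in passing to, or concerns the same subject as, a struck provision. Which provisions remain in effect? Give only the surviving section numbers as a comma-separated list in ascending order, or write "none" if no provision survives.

Clause 2 is struck. The only function of Clause 5 is the exercise fee for Clause 2, so it cannot stand once Clause 2 is removed. Clause 6 operates only by reference to Clause 5, so it falls with Clause 5. The only function of Clause 9 is the termination right for breach of Clause 6, so it cannot stand once Clause 6 is removed. Clause 8 makes Clause 6 an essential term, and Clause 6 has been rendered inoperative by the cascade; under Clause 8, the entire Agreement is therefore void. No provision of the Agreement survives.

none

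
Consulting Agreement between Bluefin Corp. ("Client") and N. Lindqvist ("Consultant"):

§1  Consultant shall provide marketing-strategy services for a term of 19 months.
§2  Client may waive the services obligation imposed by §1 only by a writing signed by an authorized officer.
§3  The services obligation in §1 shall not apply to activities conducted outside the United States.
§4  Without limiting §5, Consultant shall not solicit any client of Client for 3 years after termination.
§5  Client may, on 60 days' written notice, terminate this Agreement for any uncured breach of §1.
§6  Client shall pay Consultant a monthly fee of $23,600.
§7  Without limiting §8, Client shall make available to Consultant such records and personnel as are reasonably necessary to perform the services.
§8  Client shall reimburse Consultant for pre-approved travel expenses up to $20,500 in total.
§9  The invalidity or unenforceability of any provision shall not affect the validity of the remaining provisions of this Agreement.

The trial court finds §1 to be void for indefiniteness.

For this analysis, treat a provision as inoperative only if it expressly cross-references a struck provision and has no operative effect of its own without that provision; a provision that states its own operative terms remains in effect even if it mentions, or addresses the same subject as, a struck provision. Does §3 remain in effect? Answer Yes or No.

§1 is struck. §2 operates only by reference to §1, so it falls with §1. §3 does nothing except set the carve-out from the services obligation by reference to §1; with §1 gone it has no independent effect and is inoperative. §5 merely fixes the termination right for breach of §1; with §1 gone it has nothing to operate on and falls away. §4 mentions §5 but its own obligation stands independently of §5, so §4 is not affected. Under the severability clause in §9, the remaining provisions continue in force. §4, §6, §7, §8, and §9 remain in effect. §3 is among the inoperative provisions, so the answer is no.

No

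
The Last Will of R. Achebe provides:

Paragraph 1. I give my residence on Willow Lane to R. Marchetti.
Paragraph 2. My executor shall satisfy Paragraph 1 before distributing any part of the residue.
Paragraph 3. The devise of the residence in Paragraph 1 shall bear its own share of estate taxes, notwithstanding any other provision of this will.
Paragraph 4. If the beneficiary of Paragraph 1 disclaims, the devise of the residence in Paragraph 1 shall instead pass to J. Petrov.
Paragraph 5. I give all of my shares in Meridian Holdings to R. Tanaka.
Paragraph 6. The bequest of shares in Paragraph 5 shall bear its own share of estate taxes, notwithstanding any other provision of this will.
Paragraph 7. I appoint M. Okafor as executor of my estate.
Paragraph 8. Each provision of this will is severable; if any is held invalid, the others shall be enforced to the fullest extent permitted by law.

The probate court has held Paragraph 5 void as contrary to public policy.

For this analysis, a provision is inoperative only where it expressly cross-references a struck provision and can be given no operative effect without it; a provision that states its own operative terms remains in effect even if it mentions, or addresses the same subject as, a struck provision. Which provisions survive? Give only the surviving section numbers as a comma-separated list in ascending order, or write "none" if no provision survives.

Paragraph 5 is struck. The only function of Paragraph 6 is the tax charge on Paragraph 5, so it cannot stand once Paragraph 5 is removed. Under the severability clause in Paragraph 8, the remaining provisions continue in force. Paragraph 1, Paragraph 2, Paragraph 3, Paragraph 4, Paragraph 7, and Paragraph 8 remain in effect.

1, 2, 3, 4, 7, 8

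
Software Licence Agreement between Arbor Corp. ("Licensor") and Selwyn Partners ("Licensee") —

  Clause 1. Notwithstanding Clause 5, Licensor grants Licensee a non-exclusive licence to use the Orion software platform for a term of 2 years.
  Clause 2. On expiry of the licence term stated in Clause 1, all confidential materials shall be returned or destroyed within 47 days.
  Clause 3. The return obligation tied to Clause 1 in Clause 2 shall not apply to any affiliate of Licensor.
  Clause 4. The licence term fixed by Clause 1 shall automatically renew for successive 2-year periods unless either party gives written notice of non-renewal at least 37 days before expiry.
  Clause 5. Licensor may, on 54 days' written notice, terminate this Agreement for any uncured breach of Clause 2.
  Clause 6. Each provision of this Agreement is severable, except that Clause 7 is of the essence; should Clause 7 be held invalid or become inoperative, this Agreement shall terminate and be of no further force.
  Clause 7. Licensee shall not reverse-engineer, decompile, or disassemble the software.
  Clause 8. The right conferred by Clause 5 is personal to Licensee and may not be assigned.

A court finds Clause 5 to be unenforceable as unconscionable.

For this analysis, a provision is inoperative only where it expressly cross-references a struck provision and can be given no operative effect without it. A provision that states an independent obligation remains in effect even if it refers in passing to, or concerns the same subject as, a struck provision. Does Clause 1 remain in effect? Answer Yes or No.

Yes

Clause 5 is struck. Clause 8 has no operative effect of its own apart from Clause 5 and is therefore inoperative. Clause 1 mentions Clause 5 but its own obligation stands independently of Clause 5, so Clause 1 is not affected. Clause 6 makes Clause 7 an essential term, but Clause 7 is unaffected, so the severability proviso in Clause 6 preserves the remaining provisions. That leaves Clause 1, Clause 2, Clause 3, Clause 4, Clause 6, and Clause 7 in effect. Clause 1 is among the surviving provisions, so the answer is yes.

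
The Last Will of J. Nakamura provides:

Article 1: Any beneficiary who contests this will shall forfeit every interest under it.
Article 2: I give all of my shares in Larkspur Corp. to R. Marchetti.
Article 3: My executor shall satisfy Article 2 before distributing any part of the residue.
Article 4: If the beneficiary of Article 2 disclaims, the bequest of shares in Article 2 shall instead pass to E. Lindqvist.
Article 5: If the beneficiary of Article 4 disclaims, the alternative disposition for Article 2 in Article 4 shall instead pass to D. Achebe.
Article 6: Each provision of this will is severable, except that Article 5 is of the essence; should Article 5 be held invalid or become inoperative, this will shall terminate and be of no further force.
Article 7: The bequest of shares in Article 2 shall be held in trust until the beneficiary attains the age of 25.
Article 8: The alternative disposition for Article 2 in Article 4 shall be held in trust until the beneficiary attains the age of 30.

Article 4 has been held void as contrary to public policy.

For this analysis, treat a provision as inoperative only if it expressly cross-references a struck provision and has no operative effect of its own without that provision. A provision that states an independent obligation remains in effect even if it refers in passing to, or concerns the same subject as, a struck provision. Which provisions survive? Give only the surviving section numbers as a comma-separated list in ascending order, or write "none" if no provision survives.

Article 4 is struck. Article 5 operates only by reference to Article 4, so it falls with Article 4. Article 8 merely fixes the trust for Article 4; with Article 4 gone it has nothing to operate on and falls away. Article 6 makes Article 5 an essential term, and Article 5 has been rendered inoperative by the cascade; under Article 6, the entire will is therefore void. No provision of the will survives.

none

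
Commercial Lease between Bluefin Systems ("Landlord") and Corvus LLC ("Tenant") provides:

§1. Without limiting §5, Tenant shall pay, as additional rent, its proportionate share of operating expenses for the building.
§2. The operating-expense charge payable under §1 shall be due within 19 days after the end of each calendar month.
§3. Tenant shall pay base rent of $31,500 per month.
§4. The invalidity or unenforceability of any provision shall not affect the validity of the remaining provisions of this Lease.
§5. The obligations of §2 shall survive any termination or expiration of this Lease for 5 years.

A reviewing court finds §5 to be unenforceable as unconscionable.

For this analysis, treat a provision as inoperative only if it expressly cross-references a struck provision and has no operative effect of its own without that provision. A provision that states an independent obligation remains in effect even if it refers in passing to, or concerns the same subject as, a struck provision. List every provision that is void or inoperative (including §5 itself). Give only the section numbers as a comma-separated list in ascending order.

§5 is struck. §1 mentions §5 but its own obligation stands independently of §5, so §1 is not affected. No other provision's operative terms depend on §5. Under the severability clause in §4, the remaining provisions continue in force. That leaves §1, §2, §3, and §4 in effect.

5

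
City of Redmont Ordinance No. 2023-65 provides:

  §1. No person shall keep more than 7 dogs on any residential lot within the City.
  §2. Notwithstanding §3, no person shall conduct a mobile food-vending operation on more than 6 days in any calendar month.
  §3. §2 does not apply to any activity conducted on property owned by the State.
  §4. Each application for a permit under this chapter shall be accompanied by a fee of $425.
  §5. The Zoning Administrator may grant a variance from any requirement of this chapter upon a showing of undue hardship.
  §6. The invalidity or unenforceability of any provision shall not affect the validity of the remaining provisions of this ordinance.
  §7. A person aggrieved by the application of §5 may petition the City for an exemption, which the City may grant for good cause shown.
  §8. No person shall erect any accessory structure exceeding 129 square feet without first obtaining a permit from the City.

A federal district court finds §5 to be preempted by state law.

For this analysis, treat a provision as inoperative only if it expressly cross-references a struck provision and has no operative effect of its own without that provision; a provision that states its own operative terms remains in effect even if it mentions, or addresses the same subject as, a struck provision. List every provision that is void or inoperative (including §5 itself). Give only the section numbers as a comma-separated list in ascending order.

5, 7

§5 is struck. §7 has no operative effect of its own apart from §5 and is therefore inoperative. §6 is a severability clause and preserves every provision that can still be given independent effect. The provisions still in force are §1, §2, §3, §4, §6, and §8.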